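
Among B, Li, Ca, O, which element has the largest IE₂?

Li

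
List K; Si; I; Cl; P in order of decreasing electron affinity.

Si is in period 3, group 14; P is in period 3, group 15; Cl is in period 3, group 17; K is in period 4, group 1; I is in period 5, group 17.
EA tends to increase across a period and decrease down a group, though the pattern is less regular than for IE or radius.
Here both period and group differ, so the two effects have to be weighed against each other.
P > K: relative to K, both the across-period and down-group shifts push P's electron affinity up.
Si > P: this pair runs against the simple trend — see the exception note.
I > Si: the two effects oppose for this pair; the across-period effect wins (295 vs 134 kJ/mol).
Cl > I: they share group 17; the group trend gives Cl the larger value.
Note the exception: Si has a higher electron affinity than P, contrary to the simple trend — adding an electron to P's half-filled 3p³ is unfavourable, so Si (3p²) has the more exothermic EA.
Tabulated electron affinity (kJ/mol): Si 134, P 72, Cl 349, K 48, I 295.
So from highest to lowest: Cl > I > Si > P > K.

Cl, I, Si, P, K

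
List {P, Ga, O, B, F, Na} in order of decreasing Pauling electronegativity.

Atoms toward the upper right of the periodic table pull bonding electrons most strongly.
Here both period and group differ, so the two effects have to be weighed against each other.
Ga > Na: period and group pull opposite ways; the across-period shift dominates (1.81 vs 0.93).
B > Ga: B sits above Ga in group 13, so the down-group effect alone puts B higher.
P > B: the two effects oppose for this pair; the across-period effect wins (2.19 vs 2.04).
O > P: relative to P, both the across-period and down-group shifts push O's electronegativity up.
F > O: F lies to the right of O in period 2, so the across-period effect alone puts F higher.
Approximate values (Pauling): B 2.04, O 3.44, F 3.98, Na 0.93, P 2.19, Ga 1.81.
So from highest to lowest: F > O > P > B > Ga > Na.

F > O > P > B > Ga > Na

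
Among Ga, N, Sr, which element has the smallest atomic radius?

N is in period 2, group 15; Ga is in period 4, group 13; Sr is in period 5, group 2.
Across a period the added protons contract the valence shell; down a group each new principal shell makes the atom larger.
These span different periods and groups, so the two trends combine.
Ga > N: relative to N, both the across-period and down-group shifts push Ga's atomic radius up.
Sr > Ga: both effects reinforce here, so Sr is clearly the larger of the two.
Tabulated atomic radius (pm): N 71, Ga 124, Sr 185.
The smallest atomic radius among these belongs to N.

N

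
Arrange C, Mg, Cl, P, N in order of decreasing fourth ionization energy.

IE_4 is the cost of taking one more electron from the +3 cation: C³⁺ still has 1 valence electron; Mg³⁺ is already 1 electron into the core; Cl³⁺ still has 4 valence electrons; P³⁺ still has 2 valence electrons; N³⁺ still has 2 valence electrons.
Breaking into a closed-shell core is much more expensive than removing a leftover valence electron — Mg has the largest IE_4 here.
Valence configurations: C³⁺ [He]2s¹, Cl³⁺ [Ne]3s²3p², P³⁺ [Ne]3s², N³⁺ [He]2s².
Tabulated IE_4 (kJ/mol): C 6223, Mg 10543, Cl 5159, P 4964, N 7475.
So the fourth ionization energies run P < Cl < C < N < Mg.

Mg > N > C > Cl > P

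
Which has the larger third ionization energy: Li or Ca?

IE_3 is the cost of taking one more electron from the +2 cation: Li²⁺ is already 1 electron into the core; Ca²⁺ is the bare [Ar] core.
All of these are removing an electron from a noble-gas core or deeper; the smaller core (lower principal quantum number) is held far more tightly, and within a period the higher nuclear charge binds the same core more tightly.
Tabulated IE_3 (kJ/mol): Li 11815, Ca 4912.
Hence IE_3: Ca < Li.

Li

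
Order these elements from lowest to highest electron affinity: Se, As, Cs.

Cs < As < Se

As is in period 4, group 15; Se is in period 4, group 16; Cs is in period 6, group 1.
Atoms with high Z_eff and room in the valence shell (especially the halogens) have the most exothermic electron affinities.
Here both period and group differ, so the two effects have to be weighed against each other.
As > Cs: both effects reinforce here, so As is clearly the higher of the two.
Se > As: both are in period 4; the period trend gives Se the larger value.
Tabulated electron affinity (kJ/mol): As 78, Se 195, Cs 46.
So from lowest to highest: Cs < As < Se.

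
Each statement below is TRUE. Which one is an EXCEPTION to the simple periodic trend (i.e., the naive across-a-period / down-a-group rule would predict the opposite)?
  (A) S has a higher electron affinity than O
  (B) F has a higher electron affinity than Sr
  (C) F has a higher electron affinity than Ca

The general trend: electron affinity increases across a period and decreases down a group.
(A) S (period 3, group 16) vs O (period 2, group 16): the stated order contradicts the simple trend.
(B) F (period 2, group 17) vs Sr (period 5, group 2): the stated order agrees with the simple trend.
(C) F (period 2, group 17) vs Ca (period 4, group 2): the stated order agrees with the simple trend.
The exception is (A): the compact 2p subshell of O repels the added electron more than S's larger 3p does.

(A)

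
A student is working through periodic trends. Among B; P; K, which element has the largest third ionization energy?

Consider each +2 ion: B²⁺ still has 1 valence electron; P²⁺ still has 3 valence electrons; K²⁺ is already 1 electron into the core.
Pulling an electron out of a noble-gas core costs far more than removing a remaining valence electron, so K sits at the high end of IE_3.
Valence configurations: B²⁺ [He]2s¹, P²⁺ [Ne]3s²3p¹.
Approximate IE_3 values (kJ/mol): B 3660, P 2914, K 4420.
Putting it together, IE_3: P < B < K.

K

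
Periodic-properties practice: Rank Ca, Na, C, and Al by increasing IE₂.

Ca < Al < C < Na

The second ionization energy removes an electron from the +1 ion. For each element: Ca⁺ still has 1 valence electron; Na⁺ is the bare [Ne] core; C⁺ still has 3 valence electrons; Al⁺ still has 2 valence electrons.
Core electrons are held far more tightly than valence electrons, so Na tops the IE_2 order.
Valence configurations: Ca⁺ [Ar]4s¹, C⁺ [He]2s²2p¹, Al⁺ [Ne]3s².
The numbers (kJ/mol): Ca 1145, Na 4562, C 2353, Al 1817.
Putting it together, IE_2: Ca < Al < C < Na.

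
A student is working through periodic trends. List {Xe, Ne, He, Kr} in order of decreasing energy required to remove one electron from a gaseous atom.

He is in period 1, group 18; Ne is in period 2, group 18; Kr is in period 4, group 18; Xe is in period 5, group 18.
IE₁ increases left→right with effective nuclear charge and decreases top→bottom as the valence shell moves farther out.
All are in group 18, so first ionization energy increases up the group.
So from highest to lowest: He > Ne > Kr > Xe.

He > Ne > Kr > Xe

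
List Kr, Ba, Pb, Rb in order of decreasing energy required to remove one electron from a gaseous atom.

Kr > Pb > Ba > Rb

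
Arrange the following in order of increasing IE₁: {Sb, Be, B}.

Across a period the outer electron is held more tightly (higher IE₁); down a group it sits in a higher shell, more shielded, and comes off more easily.
Neither a single period nor a single group — weigh both effects.
Sb > B: the two effects oppose for this pair; the across-period effect wins (831 vs 801 kJ/mol).
Be > Sb: period and group pull opposite ways; the down-group shift dominates (900 vs 831 kJ/mol).
Note the exception: Be has a higher first ionization energy than B, contrary to the simple trend — removing B's lone 2p electron is easier than breaking Be's filled 2s².
Approximate values (kJ/mol): Be 900, B 801, Sb 831.
So from lowest to highest: B < Sb < Be.

B < Sb < Be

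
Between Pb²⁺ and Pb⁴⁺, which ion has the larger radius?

Pb²⁺

Both ions have Z = 82 protons, but Pb⁴⁺ has lost more electrons, so its remaining electrons feel a larger effective nuclear charge per electron and are pulled in more tightly.
Higher positive charge → smaller ion, so Pb²⁺ > Pb⁴⁺.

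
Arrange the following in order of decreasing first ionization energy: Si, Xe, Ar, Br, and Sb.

Ar, Xe, Br, Sb, Si

Si is in period 3, group 14; Ar is in period 3, group 18; Br is in period 4, group 17; Sb is in period 5, group 15; Xe is in period 5, group 18.
IE₁ increases left→right with effective nuclear charge and decreases top→bottom as the valence shell moves farther out.
Neither a single period nor a single group — weigh both effects.
Sb > Si: period and group pull opposite ways; the across-period shift dominates (831 vs 786 kJ/mol).
Br > Sb: both effects reinforce here, so Br is clearly the higher of the two.
Xe > Br: period and group pull opposite ways; the across-period shift dominates (1170 vs 1140 kJ/mol).
Ar > Xe: Ar sits above Xe in group 18, so the down-group effect alone puts Ar higher.
For reference (kJ/mol): Si 786, Ar 1521, Br 1140, Sb 831, Xe 1170.
So from highest to lowest: Ar > Xe > Br > Sb > Si.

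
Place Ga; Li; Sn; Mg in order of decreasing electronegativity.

Sn, Ga, Mg, Li

Li is in period 2, group 1; Mg is in period 3, group 2; Ga is in period 4, group 13; Sn is in period 5, group 14.
Smaller atoms with higher effective nuclear charge are more electronegative.
A diagonal step moves right (one effect) and down (the opposite effect) at once.
Mg > Li: period and group pull opposite ways; the across-period shift dominates (1.31 vs 0.98).
Ga > Mg: the two effects oppose for this pair; the across-period effect wins (1.81 vs 1.31).
Sn > Ga: period and group pull opposite ways; the across-period shift dominates (1.96 vs 1.81).
Tabulated electronegativity (Pauling): Li 0.98, Mg 1.31, Ga 1.81, Sn 1.96.
So from highest to lowest: Sn > Ga > Mg > Li.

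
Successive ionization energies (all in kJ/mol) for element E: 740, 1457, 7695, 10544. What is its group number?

Look for the largest jump between consecutive ionization energies: IE3/IE2 ≈ 5.3, far larger than any earlier ratio.
That jump marks the point where a core electron is being removed. So the atom has 2 valence electrons.
A main-group element with 2 valence electrons is in group 2.

Group 2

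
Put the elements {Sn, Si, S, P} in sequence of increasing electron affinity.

P < Sn < Si < S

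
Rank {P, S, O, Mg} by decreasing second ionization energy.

O, S, P, Mg

IE_2 is the cost of taking one more electron from the +1 cation: P⁺ still has 4 valence electrons; S⁺ still has 5 valence electrons; O⁺ still has 5 valence electrons; Mg⁺ still has 1 valence electron.
All are still removing valence electrons, so compare the +1 ions as you would atoms: IE_2 generally rises across a period (higher Z_eff) and falls down a group (larger shell), subject to the usual subshell exceptions.
Valence configurations: P⁺ [Ne]3s²3p², S⁺ [Ne]3s²3p³, O⁺ [He]2s²2p³, Mg⁺ [Ne]3s¹.
The numbers (kJ/mol): P 1907, S 2252, O 3388, Mg 1451.
Hence IE_2: Mg < P < S < O.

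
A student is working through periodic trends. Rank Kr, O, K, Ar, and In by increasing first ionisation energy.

K < In < O < Kr < Ar

O is in period 2, group 16; Ar is in period 3, group 18; K is in period 4, group 1; Kr is in period 4, group 18; In is in period 5, group 13.
First ionization energy rises across a period (greater Z_eff holds electrons more tightly) and falls down a group (valence electrons are farther from the nucleus).
These span different periods and groups, so the two trends combine.
In > K: period and group pull opposite ways; the across-period shift dominates (558 vs 419 kJ/mol).
O > In: both effects reinforce here, so O is clearly the higher of the two.
Kr > O: the two effects oppose for this pair; the across-period effect wins (1351 vs 1314 kJ/mol).
Ar > Kr: Ar sits above Kr in group 18, so the down-group effect alone puts Ar higher.
For reference (kJ/mol): O 1314, Ar 1521, K 419, Kr 1351, In 558.
So from lowest to highest: K < In < O < Kr < Ar.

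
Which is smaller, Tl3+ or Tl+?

Tl3+

Both ions have Z = 81 protons, but Tl3+ has lost more electrons, so its remaining electrons feel a larger effective nuclear charge per electron and are pulled in more tightly.
Higher positive charge → smaller ion, so Tl+ > Tl3+.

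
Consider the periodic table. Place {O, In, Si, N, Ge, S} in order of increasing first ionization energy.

N is in period 2, group 15; O is in period 2, group 16; Si is in period 3, group 14; S is in period 3, group 16; Ge is in period 4, group 14; In is in period 5, group 13.
Across a period the outer electron is held more tightly (higher IE₁); down a group it sits in a higher shell, more shielded, and comes off more easily.
Here both period and group differ, so the two effects have to be weighed against each other.
Ge > In: relative to In, both the across-period and down-group shifts push Ge's first ionization energy up.
Si > Ge: they share group 14; the group trend gives Si the larger value.
S > Si: S lies to the right of Si in period 3, so the across-period effect alone puts S higher.
O > S: O sits above S in group 16, so the down-group effect alone puts O higher.
N > O: this pair runs against the simple trend — see the exception note.
Note the exception: N has a higher first ionization energy than O, contrary to the simple trend — pairing an electron in O's 2p⁴ costs repulsion energy, so O ionizes more easily than half-filled N (2p³).
Approximate values (kJ/mol): N 1402, O 1314, Si 786, S 1000, Ge 762, In 558.
So from lowest to highest: In < Ge < Si < S < O < N.

In < Ge < Si < S < O < N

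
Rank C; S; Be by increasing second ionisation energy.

Be, S, C

Consider each +1 ion: C⁺ still has 3 valence electrons; S⁺ still has 5 valence electrons; Be⁺ still has 1 valence electron.
All are still removing valence electrons, so compare the +1 ions as you would atoms: IE_2 generally rises across a period (higher Z_eff) and falls down a group (larger shell), subject to the usual subshell exceptions.
Valence configurations: C⁺ [He]2s²2p¹, S⁺ [Ne]3s²3p³, Be⁺ [He]2s¹.
Tabulated IE_2 (kJ/mol): C 2353, S 2252, Be 1757.
So the second ionization energies run Be < S < C.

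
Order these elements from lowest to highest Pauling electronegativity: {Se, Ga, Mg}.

Mg < Ga < Se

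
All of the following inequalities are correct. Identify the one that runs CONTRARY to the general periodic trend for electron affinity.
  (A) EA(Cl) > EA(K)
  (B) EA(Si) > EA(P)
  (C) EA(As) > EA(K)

The general trend: electron affinity increases across a period and decreases down a group.
(A) Cl (period 3, group 17) vs K (period 4, group 1): the stated order agrees with the simple trend.
(B) Si (period 3, group 14) vs P (period 3, group 15): the stated order contradicts the simple trend.
(C) As (period 4, group 15) vs K (period 4, group 1): the stated order agrees with the simple trend.
The exception is (B): adding an electron to P's half-filled 3p³ is unfavourable, so Si (3p²) has the more exothermic EA.

(B)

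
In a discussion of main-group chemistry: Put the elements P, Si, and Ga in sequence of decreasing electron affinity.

Si is in period 3, group 14; P is in period 3, group 15; Ga is in period 4, group 13.
Atoms with high Z_eff and room in the valence shell (especially the halogens) have the most exothermic electron affinities.
Here both period and group differ, so the two effects have to be weighed against each other.
P > Ga: both effects reinforce here, so P is clearly the higher of the two.
Si > P: this pair runs against the simple trend — see the exception note.
Note the exception: Si has a higher electron affinity than P, contrary to the simple trend — adding an electron to P's half-filled 3p³ is unfavourable, so Si (3p²) has the more exothermic EA.
Tabulated electron affinity (kJ/mol): Si 134, P 72, Ga 29.
So from highest to lowest: Si > P > Ga.

Si, P, Ga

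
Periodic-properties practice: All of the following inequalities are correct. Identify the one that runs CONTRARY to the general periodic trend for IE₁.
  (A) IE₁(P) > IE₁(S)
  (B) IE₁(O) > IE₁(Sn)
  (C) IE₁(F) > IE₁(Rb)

(A)

The general trend: IE₁ increases across a period and decreases down a group.
(A) P (period 3, group 15) vs S (period 3, group 16): the stated order contradicts the simple trend.
(B) O (period 2, group 16) vs Sn (period 5, group 14): the stated order agrees with the simple trend.
(C) F (period 2, group 17) vs Rb (period 5, group 1): the stated order agrees with the simple trend.
The exception is (A): S (3p⁴) ionizes more easily than half-filled P (3p³) because the paired 3p electron in S is pushed out by e⁻–e⁻ repulsion.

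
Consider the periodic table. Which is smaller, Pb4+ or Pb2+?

Pb4+

Both ions have Z = 82 protons, but Pb4+ has lost more electrons, so its remaining electrons feel a larger effective nuclear charge per electron and are pulled in more tightly.
Higher positive charge → smaller ion, so Pb2+ > Pb4+.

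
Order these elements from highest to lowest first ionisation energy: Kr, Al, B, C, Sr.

Kr > C > B > Al > Sr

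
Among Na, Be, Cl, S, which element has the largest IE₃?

The third ionization energy removes an electron from the +2 ion. For each element: Na²⁺ is already 1 electron into the core; Be²⁺ is the bare [He] core; Cl²⁺ still has 5 valence electrons; S²⁺ still has 4 valence electrons.
Core electrons are held far more tightly than valence electrons, so Na and Be top the IE_3 order.
Valence configurations: Cl²⁺ [Ne]3s²3p³, S²⁺ [Ne]3s²3p².
The numbers (kJ/mol): Na 6910, Be 14849, Cl 3822, S 3357.
Putting it together, IE_3: S < Cl < Na < Be.

Be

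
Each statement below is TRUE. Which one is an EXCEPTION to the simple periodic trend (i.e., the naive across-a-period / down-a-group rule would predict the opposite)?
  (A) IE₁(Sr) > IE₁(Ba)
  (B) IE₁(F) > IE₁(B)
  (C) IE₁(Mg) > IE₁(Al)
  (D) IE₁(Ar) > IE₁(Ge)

(C)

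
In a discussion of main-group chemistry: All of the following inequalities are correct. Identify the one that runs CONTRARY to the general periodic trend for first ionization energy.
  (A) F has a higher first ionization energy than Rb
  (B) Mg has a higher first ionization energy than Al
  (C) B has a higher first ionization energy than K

(B)

The general trend: first ionization energy increases across a period and decreases down a group.
(A) F (period 2, group 17) vs Rb (period 5, group 1): the stated order agrees with the simple trend.
(B) Mg (period 3, group 2) vs Al (period 3, group 13): the stated order contradicts the simple trend.
(C) B (period 2, group 13) vs K (period 4, group 1): the stated order agrees with the simple trend.
The exception is (B): Al's single 3p electron is easier to remove than one from Mg's filled 3s².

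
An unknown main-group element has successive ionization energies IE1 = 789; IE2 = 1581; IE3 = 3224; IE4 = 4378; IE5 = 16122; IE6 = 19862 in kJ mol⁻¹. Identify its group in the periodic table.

Group 14

Look for the largest jump between consecutive ionization energies: IE5/IE4 ≈ 3.7, far larger than any earlier ratio.
That jump marks the point where a core electron is being removed. So the atom has 4 valence electrons.
A main-group element with 4 valence electrons is in group 14.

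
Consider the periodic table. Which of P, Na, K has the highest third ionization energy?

After 2 electrons have been removed, what remains? P²⁺ still has 3 valence electrons; Na²⁺ is already 1 electron into the core; K²⁺ is already 1 electron into the core.
Pulling an electron out of a noble-gas core costs far more than removing a remaining valence electron, so K and Na sit at the high end of IE_3.
Approximate IE_3 values (kJ/mol): P 2914, Na 6910, K 4420.
So the third ionization energies run P < K < Na.

Na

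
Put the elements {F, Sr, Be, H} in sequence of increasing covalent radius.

H is in period 1, group 1; Be is in period 2, group 2; F is in period 2, group 17; Sr is in period 5, group 2.
Atomic radius shrinks across a period as nuclear charge pulls the same shell inward, and grows down a group as new shells are added.
Here both period and group differ, so the two effects have to be weighed against each other.
F > H: the two effects oppose for this pair; the down-group effect wins (64 vs 32 pm).
Be > F: both are in period 2; the period trend gives Be the larger value.
Sr > Be: Sr sits below Be in group 2, so the down-group effect alone puts Sr larger.
Tabulated atomic radius (pm): H 32, Be 102, F 64, Sr 185.
So from smallest to largest: H < F < Be < Sr.

H, F, Be, Sr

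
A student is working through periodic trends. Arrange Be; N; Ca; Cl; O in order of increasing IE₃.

Cl < N < Ca < O < Be

Consider each +2 ion: Be²⁺ is the bare [He] core; N²⁺ still has 3 valence electrons; Ca²⁺ is the bare [Ar] core; Cl²⁺ still has 5 valence electrons; O²⁺ still has 4 valence electrons.
Usually core removal costs more than valence removal, but here the competition is close: a tightly held n=2 valence electron can cost more to remove than an n=3 core electron, so the actual values have to decide it.
Valence configurations: N²⁺ [He]2s²2p¹, Cl²⁺ [Ne]3s²3p³, O²⁺ [He]2s²2p².
Approximate IE_3 values (kJ/mol): Be 14849, N 4578, Ca 4912, Cl 3822, O 5300.
Putting it together, IE_3: Cl < N < Ca < O < Be.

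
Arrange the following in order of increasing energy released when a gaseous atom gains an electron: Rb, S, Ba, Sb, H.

Ba < Rb < H < Sb < S

H is in period 1, group 1; S is in period 3, group 16; Rb is in period 5, group 1; Sb is in period 5, group 15; Ba is in period 6, group 2.
Adding an electron releases more energy for atoms nearer the top right (short of the noble gases).
Neither a single period nor a single group — weigh both effects.
Rb > Ba: period and group pull opposite ways; the down-group shift dominates (47 vs 14 kJ/mol).
H > Rb: H sits above Rb in group 1, so the down-group effect alone puts H higher.
Sb > H: the two effects oppose for this pair; the across-period effect wins (103 vs 73 kJ/mol).
S > Sb: both effects reinforce here, so S is clearly the higher of the two.
For reference (kJ/mol): H 73, S 200, Rb 47, Sb 103, Ba 14.
So from lowest to highest: Ba < Rb < H < Sb < S.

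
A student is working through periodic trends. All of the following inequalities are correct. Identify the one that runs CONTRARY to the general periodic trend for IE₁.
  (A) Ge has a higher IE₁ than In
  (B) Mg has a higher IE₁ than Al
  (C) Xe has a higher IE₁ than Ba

The general trend: IE₁ increases across a period and decreases down a group.
(A) Ge (period 4, group 14) vs In (period 5, group 13): the stated order agrees with the simple trend.
(B) Mg (period 3, group 2) vs Al (period 3, group 13): the stated order contradicts the simple trend.
(C) Xe (period 5, group 18) vs Ba (period 6, group 2): the stated order agrees with the simple trend.
The exception is (B): Al's single 3p electron is easier to remove than one from Mg's filled 3s².

(B)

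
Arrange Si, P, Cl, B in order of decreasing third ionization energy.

Cl > B > Si > P

After 2 electrons have been removed, what remains? Si²⁺ still has 2 valence electrons; P²⁺ still has 3 valence electrons; Cl²⁺ still has 5 valence electrons; B²⁺ still has 1 valence electron.
All are still removing valence electrons, so compare the +2 ions as you would atoms: IE_3 generally rises across a period (higher Z_eff) and falls down a group (larger shell), subject to the usual subshell exceptions.
Valence configurations: Si²⁺ [Ne]3s², P²⁺ [Ne]3s²3p¹, Cl²⁺ [Ne]3s²3p³, B²⁺ [He]2s¹.
P²⁺ loses a lone 3p electron whereas Si²⁺ must break into a filled 3s² pair, so IE_3(Si) > IE_3(P) even though P has the higher nuclear charge.
Approximate IE_3 values (kJ/mol): Si 3232, P 2914, Cl 3822, B 3660.
Putting it together, IE_3: P < Si < B < Cl.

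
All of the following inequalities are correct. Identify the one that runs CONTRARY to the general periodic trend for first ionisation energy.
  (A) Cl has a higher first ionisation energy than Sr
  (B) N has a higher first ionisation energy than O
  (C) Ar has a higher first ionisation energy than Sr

The general trend: first ionisation energy increases across a period and decreases down a group.
(A) Cl (period 3, group 17) vs Sr (period 5, group 2): the stated order agrees with the simple trend.
(B) N (period 2, group 15) vs O (period 2, group 16): the stated order contradicts the simple trend.
(C) Ar (period 3, group 18) vs Sr (period 5, group 2): the stated order agrees with the simple trend.
The exception is (B): pairing an electron in O's 2p⁴ costs repulsion energy, so O ionizes more easily than half-filled N (2p³).

(B)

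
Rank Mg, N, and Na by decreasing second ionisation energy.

Na, N, Mg

IE_2 is the cost of taking one more electron from the +1 cation: Mg⁺ still has 1 valence electron; N⁺ still has 4 valence electrons; Na⁺ is the bare [Ne] core.
Core electrons are held far more tightly than valence electrons, so Na tops the IE_2 order.
Valence configurations: Mg⁺ [Ne]3s¹, N⁺ [He]2s²2p².
Approximate IE_2 values (kJ/mol): Mg 1451, N 2856, Na 4562.
Hence IE_2: Mg < N < Na.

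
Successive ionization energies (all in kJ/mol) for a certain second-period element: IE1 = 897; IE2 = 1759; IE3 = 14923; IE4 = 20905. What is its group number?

Look for the largest jump between consecutive ionization energies: IE3/IE2 ≈ 8.5, far larger than any earlier ratio.
That jump marks the point where a core electron is being removed. So the atom has 2 valence electrons.
A main-group element with 2 valence electrons is in group 2.

Group 2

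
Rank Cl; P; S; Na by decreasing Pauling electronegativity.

Na is in period 3, group 1; P is in period 3, group 15; S is in period 3, group 16; Cl is in period 3, group 17.
Smaller atoms with higher effective nuclear charge are more electronegative.
All lie in period 3, so electronegativity increases left to right.
So from highest to lowest: Cl > S > P > Na.

Cl, S, P, Na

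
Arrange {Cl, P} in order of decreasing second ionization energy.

After 1 electron has been removed, what remains? Cl⁺ still has 6 valence electrons; P⁺ still has 4 valence electrons.
All are still removing valence electrons, so compare the +1 ions as you would atoms: IE_2 generally rises across a period (higher Z_eff) and falls down a group (larger shell), subject to the usual subshell exceptions.
Valence configurations: Cl⁺ [Ne]3s²3p⁴, P⁺ [Ne]3s²3p².
Approximate IE_2 values (kJ/mol): Cl 2298, P 1907.
Putting it together, IE_2: P < Cl.

Cl, P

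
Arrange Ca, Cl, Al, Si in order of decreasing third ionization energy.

Ca > Cl > Si > Al

The third ionization energy removes an electron from the +2 ion. For each element: Ca²⁺ is the bare [Ar] core; Cl²⁺ still has 5 valence electrons; Al²⁺ still has 1 valence electron; Si²⁺ still has 2 valence electrons.
Pulling an electron out of a noble-gas core costs far more than removing a remaining valence electron, so Ca sits at the high end of IE_3.
Valence configurations: Cl²⁺ [Ne]3s²3p³, Al²⁺ [Ne]3s¹, Si²⁺ [Ne]3s².
The numbers (kJ/mol): Ca 4912, Cl 3822, Al 2745, Si 3232.
Overall IE_3 order: Al < Si < Cl < Ca.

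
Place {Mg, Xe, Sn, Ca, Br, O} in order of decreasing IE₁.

O > Xe > Br > Mg > Sn > Ca

IE₁ increases left→right with effective nuclear charge and decreases top→bottom as the valence shell moves farther out.
Here both period and group differ, so the two effects have to be weighed against each other.
Sn > Ca: the two effects oppose for this pair; the across-period effect wins (709 vs 590 kJ/mol).
Mg > Sn: period and group pull opposite ways; the down-group shift dominates (738 vs 709 kJ/mol).
Br > Mg: period and group pull opposite ways; the across-period shift dominates (1140 vs 738 kJ/mol).
Xe > Br: period and group pull opposite ways; the across-period shift dominates (1170 vs 1140 kJ/mol).
O > Xe: the two effects oppose for this pair; the down-group effect wins (1314 vs 1170 kJ/mol).
For reference (kJ/mol): O 1314, Mg 738, Ca 590, Br 1140, Sn 709, Xe 1170.
So from highest to lowest: O > Xe > Br > Mg > Sn > Ca.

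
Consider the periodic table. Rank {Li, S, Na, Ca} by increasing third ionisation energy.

S < Ca < Na < Li

IE_3 is the cost of taking one more electron from the +2 cation: Li²⁺ is already 1 electron into the core; S²⁺ still has 4 valence electrons; Na²⁺ is already 1 electron into the core; Ca²⁺ is the bare [Ar] core.
Pulling an electron out of a noble-gas core costs far more than removing a remaining valence electron, so Ca, Na and Li sit at the high end of IE_3.
Tabulated IE_3 (kJ/mol): Li 11815, S 3357, Na 6910, Ca 4912.
Putting it together, IE_3: S < Ca < Na < Li.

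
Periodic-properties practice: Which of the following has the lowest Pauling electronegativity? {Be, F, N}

Be is in period 2, group 2; N is in period 2, group 15; F is in period 2, group 17.
EN rises left→right (higher Z_eff, smaller atoms) and falls top→bottom (larger, more shielded atoms).
All lie in period 2, so electronegativity increases left to right.
The lowest Pauling electronegativity among these belongs to Be.

Be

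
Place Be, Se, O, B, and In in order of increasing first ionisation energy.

Be is in period 2, group 2; B is in period 2, group 13; O is in period 2, group 16; Se is in period 4, group 16; In is in period 5, group 13.
First ionization energy rises across a period (greater Z_eff holds electrons more tightly) and falls down a group (valence electrons are farther from the nucleus).
Neither a single period nor a single group — weigh both effects.
B > In: they share group 13; the group trend gives B the larger value.
Be > B: this pair runs against the simple trend — see the exception note.
Se > Be: period and group pull opposite ways; the across-period shift dominates (941 vs 900 kJ/mol).
O > Se: O sits above Se in group 16, so the down-group effect alone puts O higher.
Note the exception: Be has a higher first ionization energy than B, contrary to the simple trend — removing B's lone 2p electron is easier than breaking Be's filled 2s².
Tabulated first ionization energy (kJ/mol): Be 900, B 801, O 1314, Se 941, In 558.
So from lowest to highest: In < B < Be < Se < O.

In < B < Be < Se < O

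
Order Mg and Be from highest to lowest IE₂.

Be > Mg

The second ionization energy removes an electron from the +1 ion. For each element: Mg⁺ still has 1 valence electron; Be⁺ still has 1 valence electron.
All are still removing valence electrons, so compare the +1 ions as you would atoms: IE_2 generally rises across a period (higher Z_eff) and falls down a group (larger shell), subject to the usual subshell exceptions.
Valence configurations: Mg⁺ [Ne]3s¹, Be⁺ [He]2s¹.
The numbers (kJ/mol): Mg 1451, Be 1757.
Overall IE_2 order: Mg < Be.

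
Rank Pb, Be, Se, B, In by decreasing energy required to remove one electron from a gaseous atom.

Se, Be, B, Pb, In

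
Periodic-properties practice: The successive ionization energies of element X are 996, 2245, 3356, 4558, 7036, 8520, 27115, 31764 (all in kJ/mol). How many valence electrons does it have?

Look for the largest jump between consecutive ionization energies: IE7/IE6 ≈ 3.2, far larger than any earlier ratio.
That jump marks the point where a core electron is being removed. So the atom has 6 valence electrons.

6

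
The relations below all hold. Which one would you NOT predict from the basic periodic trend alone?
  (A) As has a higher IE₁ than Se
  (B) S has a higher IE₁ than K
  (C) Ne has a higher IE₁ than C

(A)

The general trend: IE₁ increases across a period and decreases down a group.
(A) As (period 4, group 15) vs Se (period 4, group 16): the stated order contradicts the simple trend.
(B) S (period 3, group 16) vs K (period 4, group 1): the stated order agrees with the simple trend.
(C) Ne (period 2, group 18) vs C (period 2, group 14): the stated order agrees with the simple trend.
The exception is (A): Se (4p⁴) ionizes more easily than half-filled As (4p³).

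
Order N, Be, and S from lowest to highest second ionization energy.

Be < S < N

IE_2 is the cost of taking one more electron from the +1 cation: N⁺ still has 4 valence electrons; Be⁺ still has 1 valence electron; S⁺ still has 5 valence electrons.
All are still removing valence electrons, so compare the +1 ions as you would atoms: IE_2 generally rises across a period (higher Z_eff) and falls down a group (larger shell), subject to the usual subshell exceptions.
Valence configurations: N⁺ [He]2s²2p², Be⁺ [He]2s¹, S⁺ [Ne]3s²3p³.
Tabulated IE_2 (kJ/mol): N 2856, Be 1757, S 2252.
Putting it together, IE_2: Be < S < N.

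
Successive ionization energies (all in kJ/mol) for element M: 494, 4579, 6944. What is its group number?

Look for the largest jump between consecutive ionization energies: IE2/IE1 ≈ 9.3, far larger than any earlier ratio.
That jump marks the point where a core electron is being removed. So the atom has 1 valence electron.
A main-group element with 1 valence electron is in group 1.

Group 1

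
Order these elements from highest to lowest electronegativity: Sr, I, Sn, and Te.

I > Te > Sn > Sr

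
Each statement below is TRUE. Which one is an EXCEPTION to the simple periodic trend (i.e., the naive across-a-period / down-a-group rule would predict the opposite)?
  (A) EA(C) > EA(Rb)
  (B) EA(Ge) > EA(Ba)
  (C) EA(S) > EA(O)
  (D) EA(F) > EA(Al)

(C)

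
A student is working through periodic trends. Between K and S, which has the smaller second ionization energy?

The second ionization energy removes an electron from the +1 ion. For each element: K⁺ is the bare [Ar] core; S⁺ still has 5 valence electrons.
Core electrons are held far more tightly than valence electrons, so K tops the IE_2 order.
Approximate IE_2 values (kJ/mol): K 3052, S 2252.
Overall IE_2 order: S < K.

S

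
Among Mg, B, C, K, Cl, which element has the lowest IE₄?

After 3 electrons have been removed, what remains? Mg³⁺ is already 1 electron into the core; B³⁺ is the bare [He] core; C³⁺ still has 1 valence electron; K³⁺ is already 2 electrons into the core; Cl³⁺ still has 4 valence electrons.
Usually core removal costs more than valence removal, but here the competition is close: a tightly held n=2 valence electron can cost more to remove than an n=3 core electron, so the actual values have to decide it.
Valence configurations: C³⁺ [He]2s¹, Cl³⁺ [Ne]3s²3p².
Tabulated IE_4 (kJ/mol): Mg 10543, B 25026, C 6223, K 5877, Cl 5159.
Putting it together, IE_4: Cl < K < C < Mg < B.

Cl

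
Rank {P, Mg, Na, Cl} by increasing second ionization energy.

Mg < P < Cl < Na

The second ionization energy removes an electron from the +1 ion. For each element: P⁺ still has 4 valence electrons; Mg⁺ still has 1 valence electron; Na⁺ is the bare [Ne] core; Cl⁺ still has 6 valence electrons.
Pulling an electron out of a noble-gas core costs far more than removing a remaining valence electron, so Na sits at the high end of IE_2.
Valence configurations: P⁺ [Ne]3s²3p², Mg⁺ [Ne]3s¹, Cl⁺ [Ne]3s²3p⁴.
Tabulated IE_2 (kJ/mol): P 1907, Mg 1451, Na 4562, Cl 2298.
Overall IE_2 order: Mg < P < Cl < Na.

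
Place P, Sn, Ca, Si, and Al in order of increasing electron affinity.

Ca < Al < P < Sn < Si

Al is in period 3, group 13; Si is in period 3, group 14; P is in period 3, group 15; Ca is in period 4, group 2; Sn is in period 5, group 14.
Adding an electron releases more energy for atoms nearer the top right (short of the noble gases).
These span different periods and groups, so the two trends combine.
Al > Ca: both effects reinforce here, so Al is clearly the higher of the two.
P > Al: both are in period 3; the period trend gives P the larger value.
Sn > P: this pair runs against the simple trend — see the exception note.
Si > Sn: Si sits above Sn in group 14, so the down-group effect alone puts Si higher.
Note the exception: Sn has a higher electron affinity than P, contrary to the simple trend — adding an electron to P's half-filled np³ subshell costs electron-pairing energy.
Note the exception: Si has a higher electron affinity than P, contrary to the simple trend — adding an electron to P's half-filled 3p³ is unfavourable, so Si (3p²) has the more exothermic EA.
Approximate values (kJ/mol): Al 42, Si 134, P 72, Ca 2, Sn 107.
So from lowest to highest: Ca < Al < P < Sn < Si.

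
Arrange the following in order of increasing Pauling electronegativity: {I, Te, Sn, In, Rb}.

Rb, In, Sn, Te, I

Rb is in period 5, group 1; In is in period 5, group 13; Sn is in period 5, group 14; Te is in period 5, group 16; I is in period 5, group 17.
Electronegativity increases across a period and decreases down a group, tracking effective nuclear charge and atomic size.
All lie in period 5, so electronegativity increases left to right.
So from lowest to highest: Rb < In < Sn < Te < I.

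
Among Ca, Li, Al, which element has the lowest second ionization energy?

Ca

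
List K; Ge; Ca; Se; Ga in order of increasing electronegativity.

K < Ca < Ga < Ge < Se

Electronegativity increases across a period and decreases down a group, tracking effective nuclear charge and atomic size.
All lie in period 4, so electronegativity increases left to right.
So from lowest to highest: K < Ca < Ga < Ge < Se.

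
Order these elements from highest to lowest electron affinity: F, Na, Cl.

F is in period 2, group 17; Na is in period 3, group 1; Cl is in period 3, group 17.
Adding an electron releases more energy for atoms nearer the top right (short of the noble gases).
These span different periods and groups, so the two trends combine.
F > Na: relative to Na, both the across-period and down-group shifts push F's electron affinity up.
Cl > F: this pair runs against the simple trend — see the exception note.
Note the exception: Cl has a higher electron affinity than F, contrary to the simple trend — F's small 2p subshell makes the incoming electron feel strong e⁻–e⁻ repulsion, so Cl actually releases more energy on gaining an electron.
For reference (kJ/mol): F 328, Na 53, Cl 349.
So from highest to lowest: Cl > F > Na.

Cl > F > Na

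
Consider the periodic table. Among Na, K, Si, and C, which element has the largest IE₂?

Na

Consider each +1 ion: Na⁺ is the bare [Ne] core; K⁺ is the bare [Ar] core; Si⁺ still has 3 valence electrons; C⁺ still has 3 valence electrons.
Core electrons are held far more tightly than valence electrons, so K and Na top the IE_2 order.
Valence configurations: Si⁺ [Ne]3s²3p¹, C⁺ [He]2s²2p¹.
The numbers (kJ/mol): Na 4562, K 3052, Si 1577, C 2353.
Hence IE_2: Si < C < K < Na.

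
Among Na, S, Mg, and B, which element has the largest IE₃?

Mg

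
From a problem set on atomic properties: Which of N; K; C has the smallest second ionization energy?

C

IE_2 is the cost of taking one more electron from the +1 cation: N⁺ still has 4 valence electrons; K⁺ is the bare [Ar] core; C⁺ still has 3 valence electrons.
Breaking into a closed-shell core is much more expensive than removing a leftover valence electron — K has the largest IE_2 here.
Valence configurations: N⁺ [He]2s²2p², C⁺ [He]2s²2p¹.
Tabulated IE_2 (kJ/mol): N 2856, K 3052, C 2353.
Overall IE_2 order: C < N < K.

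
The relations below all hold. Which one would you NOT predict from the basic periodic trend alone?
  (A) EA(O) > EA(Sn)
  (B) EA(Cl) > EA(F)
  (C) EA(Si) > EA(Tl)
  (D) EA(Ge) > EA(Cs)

The general trend: electron affinity increases across a period and decreases down a group.
(A) O (period 2, group 16) vs Sn (period 5, group 14): the stated order agrees with the simple trend.
(B) Cl (period 3, group 17) vs F (period 2, group 17): the stated order contradicts the simple trend.
(C) Si (period 3, group 14) vs Tl (period 6, group 13): the stated order agrees with the simple trend.
(D) Ge (period 4, group 14) vs Cs (period 6, group 1): the stated order agrees with the simple trend.
The exception is (B): F's small 2p subshell makes the incoming electron feel strong e⁻–e⁻ repulsion, so Cl actually releases more energy on gaining an electron.

(B)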